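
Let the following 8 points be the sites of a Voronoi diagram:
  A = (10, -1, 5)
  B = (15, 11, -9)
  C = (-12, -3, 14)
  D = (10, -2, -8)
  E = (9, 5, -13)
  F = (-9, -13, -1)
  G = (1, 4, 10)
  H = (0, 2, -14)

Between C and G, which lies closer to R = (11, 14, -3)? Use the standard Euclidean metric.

Compare squared distances:
|RC|² = (11−(-12))² + (14−(-3))² + (-3−14)² = 529 + 289 + 289 = 1107
|RG|² = (11−1)² + (14−4)² + (-3−10)² = 100 + 100 + 169 = 369
1107 > 369, so G is closer.

G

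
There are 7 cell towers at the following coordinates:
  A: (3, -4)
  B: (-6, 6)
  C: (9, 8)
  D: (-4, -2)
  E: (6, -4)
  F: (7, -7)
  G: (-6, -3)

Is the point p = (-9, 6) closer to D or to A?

Compare squared distances:
|pD|² = (-9−(-4))² + (6−(-2))² = 25 + 64 = 89
|pA|² = (-9−3)² + (6−(-4))² = 144 + 100 = 244
89 < 244, so D is closer.

D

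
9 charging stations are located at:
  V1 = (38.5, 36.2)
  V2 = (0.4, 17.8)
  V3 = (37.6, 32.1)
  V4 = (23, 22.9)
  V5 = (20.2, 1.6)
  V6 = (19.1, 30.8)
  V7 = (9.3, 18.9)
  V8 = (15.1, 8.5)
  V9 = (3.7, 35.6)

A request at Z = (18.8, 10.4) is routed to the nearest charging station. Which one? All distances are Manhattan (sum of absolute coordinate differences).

V8

d(Z,V1) = |18.8−38.5| + |10.4−36.2| = 19.7 + 25.8 = 45.5
d(Z,V2) = |18.8−0.4| + |10.4−17.8| = 18.4 + 7.4 = 25.8
d(Z,V3) = |18.8−37.6| + |10.4−32.1| = 18.8 + 21.7 = 40.5
d(Z,V4) = |18.8−23| + |10.4−22.9| = 4.2 + 12.5 = 16.7
d(Z,V5) = |18.8−20.2| + |10.4−1.6| = 1.4 + 8.8 = 10.2
d(Z,V6) = |18.8−19.1| + |10.4−30.8| = 0.3 + 20.4 = 20.7
d(Z,V7) = |18.8−9.3| + |10.4−18.9| = 9.5 + 8.5 = 18
d(Z,V8) = |18.8−15.1| + |10.4−8.5| = 3.7 + 1.9 = 5.6
d(Z,V9) = |18.8−3.7| + |10.4−35.6| = 15.1 + 25.2 = 40.3
The smallest is to V8, so Z lies in the Voronoi region of V8.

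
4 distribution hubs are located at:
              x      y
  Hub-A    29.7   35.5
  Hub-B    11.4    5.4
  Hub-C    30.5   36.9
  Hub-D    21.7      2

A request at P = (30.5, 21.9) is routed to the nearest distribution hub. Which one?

Since √ is increasing, it suffices to compare squared distances:
d²(P, Hub-A) = (30.5−29.7)² + (21.9−35.5)² = 0.64 + 184.96 = 185.6
d²(P, Hub-B) = (30.5−11.4)² + (21.9−5.4)² = 364.81 + 272.25 = 637.06
d²(P, Hub-C) = (30.5−30.5)² + (21.9−36.9)² = 0 + 225 = 225
d²(P, Hub-D) = (30.5−21.7)² + (21.9−2)² = 77.44 + 396.01 = 473.45
The smallest is to Hub-A, so P lies in the Voronoi region of Hub-A.

Hub-A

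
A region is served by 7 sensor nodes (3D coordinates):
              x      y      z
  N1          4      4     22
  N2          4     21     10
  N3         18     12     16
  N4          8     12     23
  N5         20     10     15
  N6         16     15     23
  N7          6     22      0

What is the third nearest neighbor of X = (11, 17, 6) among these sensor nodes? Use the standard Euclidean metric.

N3

Compare squared distances (the ordering matches that of the actual distances):
|XN1|² = (11−4)² + (17−4)² + (6−22)² = 49 + 169 + 256 = 474
|XN2|² = (11−4)² + (17−21)² + (6−10)² = 49 + 16 + 16 = 81
|XN3|² = (11−18)² + (17−12)² + (6−16)² = 49 + 25 + 100 = 174
|XN4|² = (11−8)² + (17−12)² + (6−23)² = 9 + 25 + 289 = 323
|XN5|² = (11−20)² + (17−10)² + (6−15)² = 81 + 49 + 81 = 211
|XN6|² = (11−16)² + (17−15)² + (6−23)² = 25 + 4 + 289 = 318
|XN7|² = (11−6)² + (17−22)² + (6−0)² = 25 + 25 + 36 = 86
Sorted ascending: N2, N7, N3, N5, … — the third-nearest is N3.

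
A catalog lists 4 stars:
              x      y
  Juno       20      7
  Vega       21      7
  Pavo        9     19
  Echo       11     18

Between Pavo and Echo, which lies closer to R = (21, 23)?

Echo

Compare squared distances:
d²(R, Pavo) = (21−9)² + (23−19)² = 144 + 16 = 160
d²(R, Echo) = (21−11)² + (23−18)² = 100 + 25 = 125
160 > 125, so Echo is closer.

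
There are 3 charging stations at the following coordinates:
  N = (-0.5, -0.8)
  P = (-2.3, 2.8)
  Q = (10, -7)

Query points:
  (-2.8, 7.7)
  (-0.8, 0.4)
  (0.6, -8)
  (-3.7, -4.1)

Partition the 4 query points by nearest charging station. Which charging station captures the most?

(-2.8, 7.7) — d² to each: N:77.54, P:24.26, Q:379.93 → nearest is P
(-0.8, 0.4) — d² to each: N:1.53, P:8.01, Q:171.4 → nearest is N
(0.6, -8) — d² to each: N:53.05, P:125.05, Q:89.36 → nearest is N
(-3.7, -4.1) — d² to each: N:21.13, P:49.57, Q:196.1 → nearest is N
Tally — N:3, P:1. N captures the most (3).

N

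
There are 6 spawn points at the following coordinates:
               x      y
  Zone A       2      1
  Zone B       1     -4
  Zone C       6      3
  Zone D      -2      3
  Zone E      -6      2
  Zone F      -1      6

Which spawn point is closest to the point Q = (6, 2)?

Squared Euclidean distances:
d²(Q, Zone A) = (6−2)² + (2−1)² = 16 + 1 = 17
d²(Q, Zone B) = (6−1)² + (2−(-4))² = 25 + 36 = 61
d²(Q, Zone C) = (6−6)² + (2−3)² = 0 + 1 = 1
d²(Q, Zone D) = (6−(-2))² + (2−3)² = 64 + 1 = 65
d²(Q, Zone E) = (6−(-6))² + (2−2)² = 144 + 0 = 144
d²(Q, Zone F) = (6−(-1))² + (2−6)² = 49 + 16 = 65
The smallest is to Zone C, so Q lies in the Voronoi region of Zone C.

Zone C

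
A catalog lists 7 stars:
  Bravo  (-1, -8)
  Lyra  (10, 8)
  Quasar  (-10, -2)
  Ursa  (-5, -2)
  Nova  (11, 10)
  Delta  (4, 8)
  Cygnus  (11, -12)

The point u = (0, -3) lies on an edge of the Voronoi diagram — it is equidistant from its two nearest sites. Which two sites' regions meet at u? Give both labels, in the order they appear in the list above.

Squared distances from u to each site:
d²(u, Bravo) = (0−(-1))² + (-3−(-8))² = 1 + 25 = 26
d²(u, Lyra) = (0−10)² + (-3−8)² = 100 + 121 = 221
d²(u, Quasar) = (0−(-10))² + (-3−(-2))² = 100 + 1 = 101
d²(u, Ursa) = (0−(-5))² + (-3−(-2))² = 25 + 1 = 26
d²(u, Nova) = (0−11)² + (-3−10)² = 121 + 169 = 290
d²(u, Delta) = (0−4)² + (-3−8)² = 16 + 121 = 137
d²(u, Cygnus) = (0−11)² + (-3−(-12))² = 121 + 81 = 202
u is equidistant from Bravo and Ursa (both at squared distance 26), and every other site is strictly farther — so u lies on the Bravo–Ursa Voronoi edge.

Bravo and Ursa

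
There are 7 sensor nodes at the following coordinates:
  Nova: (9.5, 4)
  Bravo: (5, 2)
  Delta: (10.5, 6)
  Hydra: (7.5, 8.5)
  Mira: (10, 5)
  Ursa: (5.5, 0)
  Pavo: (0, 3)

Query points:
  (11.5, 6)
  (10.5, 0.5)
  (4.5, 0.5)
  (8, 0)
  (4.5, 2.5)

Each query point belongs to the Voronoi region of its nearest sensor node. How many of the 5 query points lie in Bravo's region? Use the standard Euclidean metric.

1

(11.5, 6) — d² to each: Nova:8, Bravo:58.25, Delta:1, Hydra:22.25, Mira:3.25, Ursa:72, Pavo:141.25 → nearest is Delta
(10.5, 0.5) — d² to each: Nova:13.25, Bravo:32.5, Delta:30.25, Hydra:73, Mira:20.5, Ursa:25.25, Pavo:116.5 → nearest is Nova
(4.5, 0.5) — d² to each: Nova:37.25, Bravo:2.5, Delta:66.25, Hydra:73, Mira:50.5, Ursa:1.25, Pavo:26.5 → nearest is Ursa
(8, 0) — d² to each: Nova:18.25, Bravo:13, Delta:42.25, Hydra:72.5, Mira:29, Ursa:6.25, Pavo:73 → nearest is Ursa
(4.5, 2.5) — d² to each: Nova:27.25, Bravo:0.5, Delta:48.25, Hydra:45, Mira:36.5, Ursa:7.25, Pavo:20.5 → nearest is Bravo
1 of the 5 points has Bravo as nearest.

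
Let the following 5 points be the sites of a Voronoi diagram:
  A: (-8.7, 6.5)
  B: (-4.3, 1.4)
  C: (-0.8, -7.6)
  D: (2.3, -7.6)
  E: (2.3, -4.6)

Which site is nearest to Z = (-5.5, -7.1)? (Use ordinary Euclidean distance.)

C

Compare squared distances (the ordering matches that of the actual distances):
|ZA|² = 10.24 + 184.96 = 195.2
|ZB|² = 1.44 + 72.25 = 73.69
|ZC|² = 22.09 + 0.25 = 22.34
|ZD|² = 60.84 + 0.25 = 61.09
|ZE|² = 60.84 + 6.25 = 67.09
C is nearest.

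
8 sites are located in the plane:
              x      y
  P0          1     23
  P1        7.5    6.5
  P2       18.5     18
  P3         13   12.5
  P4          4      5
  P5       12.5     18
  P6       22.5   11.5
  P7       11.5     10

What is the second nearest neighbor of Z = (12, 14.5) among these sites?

Compare squared distances (the ordering matches that of the actual distances):
|ZP0|² = 121 + 72.25 = 193.25
|ZP1|² = 20.25 + 64 = 84.25
|ZP2|² = 42.25 + 12.25 = 54.5
|ZP3|² = 1 + 4 = 5
|ZP4|² = 64 + 90.25 = 154.25
|ZP5|² = 0.25 + 12.25 = 12.5
|ZP6|² = 110.25 + 9 = 119.25
|ZP7|² = 0.25 + 20.25 = 20.5
Sorted ascending: P3, P5, P7, … — the second-nearest is P5.

P5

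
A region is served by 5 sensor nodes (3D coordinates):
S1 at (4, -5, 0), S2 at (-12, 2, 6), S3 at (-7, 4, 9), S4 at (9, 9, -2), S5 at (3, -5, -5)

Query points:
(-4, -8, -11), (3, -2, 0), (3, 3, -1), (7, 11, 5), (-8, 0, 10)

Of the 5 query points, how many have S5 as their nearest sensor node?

1

(-4, -8, -11) — d² to each: S1:194, S2:453, S3:553, S4:539, S5:94 → nearest is S5
(3, -2, 0) — d² to each: S1:10, S2:277, S3:217, S4:161, S5:34 → nearest is S1
(3, 3, -1) — d² to each: S1:66, S2:275, S3:201, S4:73, S5:80 → nearest is S1
(7, 11, 5) — d² to each: S1:290, S2:443, S3:261, S4:57, S5:372 → nearest is S4
(-8, 0, 10) — d² to each: S1:269, S2:36, S3:18, S4:514, S5:371 → nearest is S3
1 of the 5 points has S5 as nearest.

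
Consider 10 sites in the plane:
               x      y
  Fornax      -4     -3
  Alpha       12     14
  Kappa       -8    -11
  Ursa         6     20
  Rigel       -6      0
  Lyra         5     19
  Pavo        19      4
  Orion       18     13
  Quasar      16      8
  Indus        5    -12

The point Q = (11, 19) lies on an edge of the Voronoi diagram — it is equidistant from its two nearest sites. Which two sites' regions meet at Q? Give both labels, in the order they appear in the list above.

Squared distances from Q to each site:
d²(Q, Fornax) = 225 + 484 = 709
d²(Q, Alpha) = 1 + 25 = 26
d²(Q, Kappa) = 361 + 900 = 1261
d²(Q, Ursa) = 25 + 1 = 26
d²(Q, Rigel) = 289 + 361 = 650
d²(Q, Lyra) = 36 + 0 = 36
d²(Q, Pavo) = 64 + 225 = 289
d²(Q, Orion) = 49 + 36 = 85
d²(Q, Quasar) = 25 + 121 = 146
d²(Q, Indus) = 36 + 961 = 997
Q is equidistant from Alpha and Ursa (both at squared distance 26), and every other site is strictly farther — so Q lies on the Alpha–Ursa Voronoi edge.

Alpha and Ursa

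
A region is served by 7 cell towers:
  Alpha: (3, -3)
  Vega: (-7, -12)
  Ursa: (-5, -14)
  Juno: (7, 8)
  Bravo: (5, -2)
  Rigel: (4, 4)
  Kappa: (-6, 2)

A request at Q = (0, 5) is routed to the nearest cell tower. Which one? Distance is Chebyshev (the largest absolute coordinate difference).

Rigel

d(Q, Alpha) = max(3, 8) = 8
d(Q, Vega) = max(7, 17) = 17
d(Q, Ursa) = max(5, 19) = 19
d(Q, Juno) = max(7, 3) = 7
d(Q, Bravo) = max(5, 7) = 7
d(Q, Rigel) = max(4, 1) = 4
d(Q, Kappa) = max(6, 3) = 6
Rigel is nearest.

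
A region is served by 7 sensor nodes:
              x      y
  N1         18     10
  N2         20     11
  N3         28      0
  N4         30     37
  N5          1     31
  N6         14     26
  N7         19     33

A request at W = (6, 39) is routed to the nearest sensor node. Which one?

N5

Since √ is increasing, it suffices to compare squared distances:
|WN1|² = 144 + 841 = 985
|WN2|² = 196 + 784 = 980
|WN3|² = 484 + 1521 = 2005
|WN4|² = 576 + 4 = 580
|WN5|² = 25 + 64 = 89
|WN6|² = 64 + 169 = 233
|WN7|² = 169 + 36 = 205
N5 is nearest.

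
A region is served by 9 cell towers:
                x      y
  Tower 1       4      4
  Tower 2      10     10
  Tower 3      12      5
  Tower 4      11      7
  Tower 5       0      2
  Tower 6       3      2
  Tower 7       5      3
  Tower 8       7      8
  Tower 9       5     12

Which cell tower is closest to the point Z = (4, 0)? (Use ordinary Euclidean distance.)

Since √ is increasing, it suffices to compare squared distances:
d²(Z, Tower 1) = (4−4)² + (0−4)² = 0 + 16 = 16
d²(Z, Tower 2) = (4−10)² + (0−10)² = 36 + 100 = 136
d²(Z, Tower 3) = (4−12)² + (0−5)² = 64 + 25 = 89
d²(Z, Tower 4) = (4−11)² + (0−7)² = 49 + 49 = 98
d²(Z, Tower 5) = (4−0)² + (0−2)² = 16 + 4 = 20
d²(Z, Tower 6) = (4−3)² + (0−2)² = 1 + 4 = 5
d²(Z, Tower 7) = (4−5)² + (0−3)² = 1 + 9 = 10
d²(Z, Tower 8) = (4−7)² + (0−8)² = 9 + 64 = 73
d²(Z, Tower 9) = (4−5)² + (0−12)² = 1 + 144 = 145
Minimum is at Tower 6.

Tower 6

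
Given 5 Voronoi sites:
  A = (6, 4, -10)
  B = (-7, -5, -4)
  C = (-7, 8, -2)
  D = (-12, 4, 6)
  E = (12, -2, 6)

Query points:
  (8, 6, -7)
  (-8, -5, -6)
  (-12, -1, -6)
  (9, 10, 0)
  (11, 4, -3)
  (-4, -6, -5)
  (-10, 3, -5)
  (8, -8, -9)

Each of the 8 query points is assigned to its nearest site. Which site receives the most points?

A

(8, 6, -7) — d² to each: A:17, B:355, C:254, D:573, E:249 → nearest is A
(-8, -5, -6) — d² to each: A:293, B:5, C:186, D:241, E:553 → nearest is B
(-12, -1, -6) — d² to each: A:365, B:45, C:122, D:169, E:721 → nearest is B
(9, 10, 0) — d² to each: A:145, B:497, C:264, D:513, E:189 → nearest is A
(11, 4, -3) — d² to each: A:74, B:406, C:341, D:610, E:118 → nearest is A
(-4, -6, -5) — d² to each: A:225, B:11, C:214, D:285, E:393 → nearest is B
(-10, 3, -5) — d² to each: A:282, B:74, C:43, D:126, E:630 → nearest is C
(8, -8, -9) — d² to each: A:149, B:259, C:530, D:769, E:277 → nearest is A
Tally — A:4, B:3, C:1. A captures the most (4).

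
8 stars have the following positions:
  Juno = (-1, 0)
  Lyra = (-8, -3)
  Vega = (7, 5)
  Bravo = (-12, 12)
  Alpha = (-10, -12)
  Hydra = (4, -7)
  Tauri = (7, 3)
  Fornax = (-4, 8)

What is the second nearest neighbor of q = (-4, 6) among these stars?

Juno

Squared Euclidean distances:
d²(q, Juno) = 9 + 36 = 45
d²(q, Lyra) = 16 + 81 = 97
d²(q, Vega) = 121 + 1 = 122
d²(q, Bravo) = 64 + 36 = 100
d²(q, Alpha) = 36 + 324 = 360
d²(q, Hydra) = 64 + 169 = 233
d²(q, Tauri) = 121 + 9 = 130
d²(q, Fornax) = 0 + 4 = 4
Sorted ascending: Fornax, Juno, Lyra, … — the second-nearest is Juno.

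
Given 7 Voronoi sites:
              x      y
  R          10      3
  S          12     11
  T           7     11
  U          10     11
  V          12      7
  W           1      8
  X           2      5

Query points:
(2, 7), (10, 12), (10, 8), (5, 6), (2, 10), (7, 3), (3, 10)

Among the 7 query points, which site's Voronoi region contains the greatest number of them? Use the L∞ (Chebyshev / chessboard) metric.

(2, 7) — d to each: R:8, S:10, T:5, U:8, V:10, W:1, X:2 → nearest is W
(10, 12) — d to each: R:9, S:2, T:3, U:1, V:5, W:9, X:8 → nearest is U
(10, 8) — d to each: R:5, S:3, T:3, U:3, V:2, W:9, X:8 → nearest is V
(5, 6) — d to each: R:5, S:7, T:5, U:5, V:7, W:4, X:3 → nearest is X
(2, 10) — d to each: R:8, S:10, T:5, U:8, V:10, W:2, X:5 → nearest is W
(7, 3) — d to each: R:3, S:8, T:8, U:8, V:5, W:6, X:5 → nearest is R
(3, 10) — d to each: R:7, S:9, T:4, U:7, V:9, W:2, X:5 → nearest is W
Tally — R:1, U:1, V:1, W:3, X:1. W captures the most (3).

W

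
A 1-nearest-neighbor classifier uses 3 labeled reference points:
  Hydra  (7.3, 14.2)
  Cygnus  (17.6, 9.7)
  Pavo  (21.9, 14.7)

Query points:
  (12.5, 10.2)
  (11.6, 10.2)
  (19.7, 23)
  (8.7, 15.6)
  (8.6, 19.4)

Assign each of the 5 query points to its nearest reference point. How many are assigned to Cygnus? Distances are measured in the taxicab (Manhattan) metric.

(12.5, 10.2) — d to each: Hydra:9.2, Cygnus:5.6, Pavo:13.9 → nearest is Cygnus
(11.6, 10.2) — d to each: Hydra:8.3, Cygnus:6.5, Pavo:14.8 → nearest is Cygnus
(19.7, 23) — d to each: Hydra:21.2, Cygnus:15.4, Pavo:10.5 → nearest is Pavo
(8.7, 15.6) — d to each: Hydra:2.8, Cygnus:14.8, Pavo:14.1 → nearest is Hydra
(8.6, 19.4) — d to each: Hydra:6.5, Cygnus:18.7, Pavo:18 → nearest is Hydra
2 of the 5 points have Cygnus as nearest.

2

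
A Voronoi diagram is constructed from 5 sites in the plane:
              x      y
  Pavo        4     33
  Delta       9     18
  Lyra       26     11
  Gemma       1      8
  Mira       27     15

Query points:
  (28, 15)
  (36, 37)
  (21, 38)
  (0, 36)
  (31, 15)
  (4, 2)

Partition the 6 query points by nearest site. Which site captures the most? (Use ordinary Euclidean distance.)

Mira

(28, 15) — d² to each: Pavo:900, Delta:370, Lyra:20, Gemma:778, Mira:1 → nearest is Mira
(36, 37) — d² to each: Pavo:1040, Delta:1090, Lyra:776, Gemma:2066, Mira:565 → nearest is Mira
(21, 38) — d² to each: Pavo:314, Delta:544, Lyra:754, Gemma:1300, Mira:565 → nearest is Pavo
(0, 36) — d² to each: Pavo:25, Delta:405, Lyra:1301, Gemma:785, Mira:1170 → nearest is Pavo
(31, 15) — d² to each: Pavo:1053, Delta:493, Lyra:41, Gemma:949, Mira:16 → nearest is Mira
(4, 2) — d² to each: Pavo:961, Delta:281, Lyra:565, Gemma:45, Mira:698 → nearest is Gemma
Tally — Pavo:2, Gemma:1, Mira:3. Mira captures the most (3).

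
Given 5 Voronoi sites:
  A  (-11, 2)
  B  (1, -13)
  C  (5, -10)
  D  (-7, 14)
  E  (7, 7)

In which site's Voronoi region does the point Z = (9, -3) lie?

Squared Euclidean distances:
|ZA|² = (9−(-11))² + (-3−2)² = 400 + 25 = 425
|ZB|² = (9−1)² + (-3−(-13))² = 64 + 100 = 164
|ZC|² = (9−5)² + (-3−(-10))² = 16 + 49 = 65
|ZD|² = (9−(-7))² + (-3−14)² = 256 + 289 = 545
|ZE|² = (9−7)² + (-3−7)² = 4 + 100 = 104
Minimum is at C.

C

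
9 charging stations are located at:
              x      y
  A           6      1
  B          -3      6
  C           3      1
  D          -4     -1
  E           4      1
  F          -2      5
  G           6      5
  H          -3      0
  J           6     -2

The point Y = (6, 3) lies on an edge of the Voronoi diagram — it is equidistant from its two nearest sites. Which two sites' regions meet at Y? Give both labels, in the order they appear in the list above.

Squared distances from Y to each site:
|YA|² = 0 + 4 = 4
|YB|² = 81 + 9 = 90
|YC|² = 9 + 4 = 13
|YD|² = 100 + 16 = 116
|YE|² = 4 + 4 = 8
|YF|² = 64 + 4 = 68
|YG|² = 0 + 4 = 4
|YH|² = 81 + 9 = 90
|YJ|² = 0 + 25 = 25
Y is equidistant from A and G (both at squared distance 4), and every other site is strictly farther — so Y lies on the A–G Voronoi edge.

A and G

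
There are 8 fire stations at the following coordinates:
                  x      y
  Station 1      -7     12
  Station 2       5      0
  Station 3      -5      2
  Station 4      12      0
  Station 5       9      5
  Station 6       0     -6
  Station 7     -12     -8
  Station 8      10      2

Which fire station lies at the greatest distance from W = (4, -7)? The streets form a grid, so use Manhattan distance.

Station 1

d(W, Station 1) = |4−(-7)| + |-7−12| = 11 + 19 = 30
d(W, Station 2) = |4−5| + |-7−0| = 1 + 7 = 8
d(W, Station 3) = |4−(-5)| + |-7−2| = 9 + 9 = 18
d(W, Station 4) = |4−12| + |-7−0| = 8 + 7 = 15
d(W, Station 5) = |4−9| + |-7−5| = 5 + 12 = 17
d(W, Station 6) = |4−0| + |-7−(-6)| = 4 + 1 = 5
d(W, Station 7) = |4−(-12)| + |-7−(-8)| = 16 + 1 = 17
d(W, Station 8) = |4−10| + |-7−2| = 6 + 9 = 15
The largest is to Station 1.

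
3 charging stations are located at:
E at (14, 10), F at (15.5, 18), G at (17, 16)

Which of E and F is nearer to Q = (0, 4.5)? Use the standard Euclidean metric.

Compare squared distances:
|QE|² = (0−14)² + (4.5−10)² = 196 + 30.25 = 226.25
|QF|² = (0−15.5)² + (4.5−18)² = 240.25 + 182.25 = 422.5
226.25 < 422.5, so E is closer.

E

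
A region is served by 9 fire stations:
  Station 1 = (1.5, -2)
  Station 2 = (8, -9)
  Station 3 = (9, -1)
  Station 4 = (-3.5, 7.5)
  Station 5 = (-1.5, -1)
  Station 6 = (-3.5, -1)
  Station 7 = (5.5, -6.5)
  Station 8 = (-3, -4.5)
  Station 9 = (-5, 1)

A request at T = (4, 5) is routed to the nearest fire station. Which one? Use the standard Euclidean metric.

Since √ is increasing, it suffices to compare squared distances:
d²(T, Station 1) = (4−1.5)² + (5−(-2))² = 6.25 + 49 = 55.25
d²(T, Station 2) = (4−8)² + (5−(-9))² = 16 + 196 = 212
d²(T, Station 3) = (4−9)² + (5−(-1))² = 25 + 36 = 61
d²(T, Station 4) = (4−(-3.5))² + (5−7.5)² = 56.25 + 6.25 = 62.5
d²(T, Station 5) = (4−(-1.5))² + (5−(-1))² = 30.25 + 36 = 66.25
d²(T, Station 6) = (4−(-3.5))² + (5−(-1))² = 56.25 + 36 = 92.25
d²(T, Station 7) = (4−5.5)² + (5−(-6.5))² = 2.25 + 132.25 = 134.5
d²(T, Station 8) = (4−(-3))² + (5−(-4.5))² = 49 + 90.25 = 139.25
d²(T, Station 9) = (4−(-5))² + (5−1)² = 81 + 16 = 97
Minimum is at Station 1.

Station 1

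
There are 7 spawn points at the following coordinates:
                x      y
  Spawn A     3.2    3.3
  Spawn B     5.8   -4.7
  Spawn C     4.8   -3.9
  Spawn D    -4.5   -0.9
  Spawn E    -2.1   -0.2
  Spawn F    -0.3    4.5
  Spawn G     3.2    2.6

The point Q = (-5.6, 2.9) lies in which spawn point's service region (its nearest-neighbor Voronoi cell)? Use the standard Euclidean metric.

Spawn D

Squared Euclidean distances:
d²(Q, Spawn A) = (-5.6−3.2)² + (2.9−3.3)² = 77.44 + 0.16 = 77.6
d²(Q, Spawn B) = (-5.6−5.8)² + (2.9−(-4.7))² = 129.96 + 57.76 = 187.72
d²(Q, Spawn C) = (-5.6−4.8)² + (2.9−(-3.9))² = 108.16 + 46.24 = 154.4
d²(Q, Spawn D) = (-5.6−(-4.5))² + (2.9−(-0.9))² = 1.21 + 14.44 = 15.65
d²(Q, Spawn E) = (-5.6−(-2.1))² + (2.9−(-0.2))² = 12.25 + 9.61 = 21.86
d²(Q, Spawn F) = (-5.6−(-0.3))² + (2.9−4.5)² = 28.09 + 2.56 = 30.65
d²(Q, Spawn G) = (-5.6−3.2)² + (2.9−2.6)² = 77.44 + 0.09 = 77.53
Minimum is at Spawn D.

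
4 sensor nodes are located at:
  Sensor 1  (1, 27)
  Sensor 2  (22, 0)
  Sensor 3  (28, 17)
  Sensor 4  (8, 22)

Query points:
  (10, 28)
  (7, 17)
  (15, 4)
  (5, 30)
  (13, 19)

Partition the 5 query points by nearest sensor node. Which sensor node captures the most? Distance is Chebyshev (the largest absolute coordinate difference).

(10, 28) — d to each: Sensor 1:9, Sensor 2:28, Sensor 3:18, Sensor 4:6 → nearest is Sensor 4
(7, 17) — d to each: Sensor 1:10, Sensor 2:17, Sensor 3:21, Sensor 4:5 → nearest is Sensor 4
(15, 4) — d to each: Sensor 1:23, Sensor 2:7, Sensor 3:13, Sensor 4:18 → nearest is Sensor 2
(5, 30) — d to each: Sensor 1:4, Sensor 2:30, Sensor 3:23, Sensor 4:8 → nearest is Sensor 1
(13, 19) — d to each: Sensor 1:12, Sensor 2:19, Sensor 3:15, Sensor 4:5 → nearest is Sensor 4
Tally — Sensor 1:1, Sensor 2:1, Sensor 4:3. Sensor 4 captures the most (3).

Sensor 4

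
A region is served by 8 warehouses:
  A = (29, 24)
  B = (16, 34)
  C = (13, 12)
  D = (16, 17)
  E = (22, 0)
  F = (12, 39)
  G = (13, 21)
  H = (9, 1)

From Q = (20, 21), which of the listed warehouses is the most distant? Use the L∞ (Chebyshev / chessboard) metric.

d(Q,A) = max(9, 3) = 9
d(Q,B) = max(4, 13) = 13
d(Q,C) = max(7, 9) = 9
d(Q,D) = max(4, 4) = 4
d(Q,E) = max(2, 21) = 21
d(Q,F) = max(8, 18) = 18
d(Q,G) = max(7, 0) = 7
d(Q,H) = max(11, 20) = 20
The largest is to E.

E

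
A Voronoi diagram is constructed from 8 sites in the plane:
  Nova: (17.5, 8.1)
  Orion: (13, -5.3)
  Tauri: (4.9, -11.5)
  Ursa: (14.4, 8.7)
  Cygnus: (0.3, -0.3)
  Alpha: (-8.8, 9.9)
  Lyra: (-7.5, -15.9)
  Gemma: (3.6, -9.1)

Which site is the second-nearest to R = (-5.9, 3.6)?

Since √ is increasing, it suffices to compare squared distances:
d²(R, Nova) = (-5.9−17.5)² + (3.6−8.1)² = 547.56 + 20.25 = 567.81
d²(R, Orion) = (-5.9−13)² + (3.6−(-5.3))² = 357.21 + 79.21 = 436.42
d²(R, Tauri) = (-5.9−4.9)² + (3.6−(-11.5))² = 116.64 + 228.01 = 344.65
d²(R, Ursa) = (-5.9−14.4)² + (3.6−8.7)² = 412.09 + 26.01 = 438.1
d²(R, Cygnus) = (-5.9−0.3)² + (3.6−(-0.3))² = 38.44 + 15.21 = 53.65
d²(R, Alpha) = (-5.9−(-8.8))² + (3.6−9.9)² = 8.41 + 39.69 = 48.1
d²(R, Lyra) = (-5.9−(-7.5))² + (3.6−(-15.9))² = 2.56 + 380.25 = 382.81
d²(R, Gemma) = (-5.9−3.6)² + (3.6−(-9.1))² = 90.25 + 161.29 = 251.54
Sorted ascending: Alpha, Cygnus, Gemma, … — the second-nearest is Cygnus.

Cygnus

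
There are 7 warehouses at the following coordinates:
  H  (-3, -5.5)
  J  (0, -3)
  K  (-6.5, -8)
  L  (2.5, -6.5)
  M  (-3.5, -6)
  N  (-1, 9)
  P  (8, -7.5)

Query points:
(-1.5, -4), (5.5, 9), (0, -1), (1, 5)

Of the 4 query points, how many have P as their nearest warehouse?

0

(-1.5, -4) — d² to each: H:4.5, J:3.25, K:41, L:22.25, M:8, N:169.25, P:102.5 → nearest is J
(5.5, 9) — d² to each: H:282.5, J:174.25, K:433, L:249.25, M:306, N:42.25, P:278.5 → nearest is N
(0, -1) — d² to each: H:29.25, J:4, K:91.25, L:36.5, M:37.25, N:101, P:106.25 → nearest is J
(1, 5) — d² to each: H:126.25, J:65, K:225.25, L:134.5, M:141.25, N:20, P:205.25 → nearest is N
0 of the 4 points have P as nearest.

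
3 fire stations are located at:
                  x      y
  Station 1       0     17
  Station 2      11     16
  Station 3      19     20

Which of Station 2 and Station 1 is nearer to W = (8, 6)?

Station 2

Compare squared distances:
d²(W, Station 2) = (8−11)² + (6−16)² = 9 + 100 = 109
d²(W, Station 1) = (8−0)² + (6−17)² = 64 + 121 = 185
109 < 185, so Station 2 is closer.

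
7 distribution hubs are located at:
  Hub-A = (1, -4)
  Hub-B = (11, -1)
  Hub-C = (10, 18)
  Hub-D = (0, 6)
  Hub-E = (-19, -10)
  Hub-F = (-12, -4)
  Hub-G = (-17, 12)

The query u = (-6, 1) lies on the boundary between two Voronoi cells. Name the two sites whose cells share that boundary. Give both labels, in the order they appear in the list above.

Hub-D and Hub-F

Squared distances from u to each site:
d²(u, Hub-A) = (-6−1)² + (1−(-4))² = 49 + 25 = 74
d²(u, Hub-B) = (-6−11)² + (1−(-1))² = 289 + 4 = 293
d²(u, Hub-C) = (-6−10)² + (1−18)² = 256 + 289 = 545
d²(u, Hub-D) = (-6−0)² + (1−6)² = 36 + 25 = 61
d²(u, Hub-E) = (-6−(-19))² + (1−(-10))² = 169 + 121 = 290
d²(u, Hub-F) = (-6−(-12))² + (1−(-4))² = 36 + 25 = 61
d²(u, Hub-G) = (-6−(-17))² + (1−12)² = 121 + 121 = 242
u is equidistant from Hub-D and Hub-F (both at squared distance 61), and every other site is strictly farther — so u lies on the Hub-D–Hub-F Voronoi edge.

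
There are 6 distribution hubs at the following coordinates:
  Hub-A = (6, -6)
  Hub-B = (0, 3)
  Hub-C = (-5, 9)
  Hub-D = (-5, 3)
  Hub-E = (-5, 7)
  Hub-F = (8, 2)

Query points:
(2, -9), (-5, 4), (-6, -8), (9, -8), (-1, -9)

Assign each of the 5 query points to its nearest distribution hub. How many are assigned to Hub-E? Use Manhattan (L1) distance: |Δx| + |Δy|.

0

(2, -9) — d to each: Hub-A:7, Hub-B:14, Hub-C:25, Hub-D:19, Hub-E:23, Hub-F:17 → nearest is Hub-A
(-5, 4) — d to each: Hub-A:21, Hub-B:6, Hub-C:5, Hub-D:1, Hub-E:3, Hub-F:15 → nearest is Hub-D
(-6, -8) — d to each: Hub-A:14, Hub-B:17, Hub-C:18, Hub-D:12, Hub-E:16, Hub-F:24 → nearest is Hub-D
(9, -8) — d to each: Hub-A:5, Hub-B:20, Hub-C:31, Hub-D:25, Hub-E:29, Hub-F:11 → nearest is Hub-A
(-1, -9) — d to each: Hub-A:10, Hub-B:13, Hub-C:22, Hub-D:16, Hub-E:20, Hub-F:20 → nearest is Hub-A
0 of the 5 points have Hub-E as nearest.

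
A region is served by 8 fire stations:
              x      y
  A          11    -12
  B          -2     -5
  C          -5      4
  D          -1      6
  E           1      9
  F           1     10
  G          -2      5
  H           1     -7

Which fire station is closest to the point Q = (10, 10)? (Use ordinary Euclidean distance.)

Squared Euclidean distances:
|QA|² = (10−11)² + (10−(-12))² = 1 + 484 = 485
|QB|² = (10−(-2))² + (10−(-5))² = 144 + 225 = 369
|QC|² = (10−(-5))² + (10−4)² = 225 + 36 = 261
|QD|² = (10−(-1))² + (10−6)² = 121 + 16 = 137
|QE|² = (10−1)² + (10−9)² = 81 + 1 = 82
|QF|² = (10−1)² + (10−10)² = 81 + 0 = 81
|QG|² = (10−(-2))² + (10−5)² = 144 + 25 = 169
|QH|² = (10−1)² + (10−(-7))² = 81 + 289 = 370
Minimum is at F.

F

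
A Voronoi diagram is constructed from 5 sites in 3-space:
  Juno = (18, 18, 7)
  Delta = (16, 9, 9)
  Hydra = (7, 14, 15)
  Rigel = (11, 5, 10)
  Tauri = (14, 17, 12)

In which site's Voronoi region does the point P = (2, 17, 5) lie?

Hydra

Since √ is increasing, it suffices to compare squared distances:
d²(P, Juno) = 256 + 1 + 4 = 261
d²(P, Delta) = 196 + 64 + 16 = 276
d²(P, Hydra) = 25 + 9 + 100 = 134
d²(P, Rigel) = 81 + 144 + 25 = 250
d²(P, Tauri) = 144 + 0 + 49 = 193
Minimum is at Hydra.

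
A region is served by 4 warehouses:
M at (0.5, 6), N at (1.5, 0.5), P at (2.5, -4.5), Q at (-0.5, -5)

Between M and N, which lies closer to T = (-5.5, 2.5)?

Compare squared distances:
|TM|² = (-5.5−0.5)² + (2.5−6)² = 36 + 12.25 = 48.25
|TN|² = (-5.5−1.5)² + (2.5−0.5)² = 49 + 4 = 53
48.25 < 53, so M is closer.

M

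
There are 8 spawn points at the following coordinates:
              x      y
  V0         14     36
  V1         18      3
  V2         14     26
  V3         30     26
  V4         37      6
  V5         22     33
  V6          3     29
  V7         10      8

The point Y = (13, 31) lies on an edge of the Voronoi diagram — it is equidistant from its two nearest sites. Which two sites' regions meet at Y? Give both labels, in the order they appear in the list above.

Squared distances from Y to each site:
|YV0|² = 1 + 25 = 26
|YV1|² = 25 + 784 = 809
|YV2|² = 1 + 25 = 26
|YV3|² = 289 + 25 = 314
|YV4|² = 576 + 625 = 1201
|YV5|² = 81 + 4 = 85
|YV6|² = 100 + 4 = 104
|YV7|² = 9 + 529 = 538
Y is equidistant from V0 and V2 (both at squared distance 26), and every other site is strictly farther — so Y lies on the V0–V2 Voronoi edge.

V0 and V2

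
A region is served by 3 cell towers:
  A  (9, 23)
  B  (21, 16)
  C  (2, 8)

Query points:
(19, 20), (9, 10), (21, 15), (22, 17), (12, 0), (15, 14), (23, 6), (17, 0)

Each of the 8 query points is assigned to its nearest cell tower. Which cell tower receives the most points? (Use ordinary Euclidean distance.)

B

(19, 20) — d² to each: A:109, B:20, C:433 → nearest is B
(9, 10) — d² to each: A:169, B:180, C:53 → nearest is C
(21, 15) — d² to each: A:208, B:1, C:410 → nearest is B
(22, 17) — d² to each: A:205, B:2, C:481 → nearest is B
(12, 0) — d² to each: A:538, B:337, C:164 → nearest is C
(15, 14) — d² to each: A:117, B:40, C:205 → nearest is B
(23, 6) — d² to each: A:485, B:104, C:445 → nearest is B
(17, 0) — d² to each: A:593, B:272, C:289 → nearest is B
Tally — B:6, C:2. B captures the most (6).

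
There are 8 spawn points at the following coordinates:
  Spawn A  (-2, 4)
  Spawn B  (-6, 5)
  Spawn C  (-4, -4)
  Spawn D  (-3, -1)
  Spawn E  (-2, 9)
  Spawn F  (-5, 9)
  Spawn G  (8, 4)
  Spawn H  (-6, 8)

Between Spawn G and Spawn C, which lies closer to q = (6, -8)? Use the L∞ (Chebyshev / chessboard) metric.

d(q, Spawn G) = max(2, 12) = 12
d(q, Spawn C) = max(10, 4) = 10
12 > 10, so Spawn C is closer.

Spawn C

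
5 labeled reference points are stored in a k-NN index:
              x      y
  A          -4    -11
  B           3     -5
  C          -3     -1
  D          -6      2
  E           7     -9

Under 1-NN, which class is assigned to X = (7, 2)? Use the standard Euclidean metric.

Squared Euclidean distances:
|XA|² = (7−(-4))² + (2−(-11))² = 121 + 169 = 290
|XB|² = (7−3)² + (2−(-5))² = 16 + 49 = 65
|XC|² = (7−(-3))² + (2−(-1))² = 100 + 9 = 109
|XD|² = (7−(-6))² + (2−2)² = 169 + 0 = 169
|XE|² = (7−7)² + (2−(-9))² = 0 + 121 = 121
Minimum is at B.

B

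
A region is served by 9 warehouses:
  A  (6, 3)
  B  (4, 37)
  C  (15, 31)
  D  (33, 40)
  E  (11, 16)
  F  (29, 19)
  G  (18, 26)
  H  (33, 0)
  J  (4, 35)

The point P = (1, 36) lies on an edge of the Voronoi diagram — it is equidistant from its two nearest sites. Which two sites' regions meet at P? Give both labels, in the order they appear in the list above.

Squared distances from P to each site:
|PA|² = (1−6)² + (36−3)² = 25 + 1089 = 1114
|PB|² = (1−4)² + (36−37)² = 9 + 1 = 10
|PC|² = (1−15)² + (36−31)² = 196 + 25 = 221
|PD|² = (1−33)² + (36−40)² = 1024 + 16 = 1040
|PE|² = (1−11)² + (36−16)² = 100 + 400 = 500
|PF|² = (1−29)² + (36−19)² = 784 + 289 = 1073
|PG|² = (1−18)² + (36−26)² = 289 + 100 = 389
|PH|² = (1−33)² + (36−0)² = 1024 + 1296 = 2320
|PJ|² = (1−4)² + (36−35)² = 9 + 1 = 10
P is equidistant from B and J (both at squared distance 10), and every other site is strictly farther — so P lies on the B–J Voronoi edge.

B and J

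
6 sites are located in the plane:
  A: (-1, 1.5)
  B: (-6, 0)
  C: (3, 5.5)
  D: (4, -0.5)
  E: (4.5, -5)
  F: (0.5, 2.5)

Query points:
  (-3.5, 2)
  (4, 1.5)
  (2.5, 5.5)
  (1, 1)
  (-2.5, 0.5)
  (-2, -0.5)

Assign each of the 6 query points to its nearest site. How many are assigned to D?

(-3.5, 2) — d² to each: A:6.5, B:10.25, C:54.5, D:62.5, E:113, F:16.25 → nearest is A
(4, 1.5) — d² to each: A:25, B:102.25, C:17, D:4, E:42.5, F:13.25 → nearest is D
(2.5, 5.5) — d² to each: A:28.25, B:102.5, C:0.25, D:38.25, E:114.25, F:13 → nearest is C
(1, 1) — d² to each: A:4.25, B:50, C:24.25, D:11.25, E:48.25, F:2.5 → nearest is F
(-2.5, 0.5) — d² to each: A:3.25, B:12.5, C:55.25, D:43.25, E:79.25, F:13 → nearest is A
(-2, -0.5) — d² to each: A:5, B:16.25, C:61, D:36, E:62.5, F:15.25 → nearest is A
1 of the 6 points has D as nearest.

1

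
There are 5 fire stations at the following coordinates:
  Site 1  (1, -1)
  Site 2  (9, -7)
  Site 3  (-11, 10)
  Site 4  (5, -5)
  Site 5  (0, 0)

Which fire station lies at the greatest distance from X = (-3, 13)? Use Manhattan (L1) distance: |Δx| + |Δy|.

d(X, Site 1) = 4 + 14 = 18
d(X, Site 2) = 12 + 20 = 32
d(X, Site 3) = 8 + 3 = 11
d(X, Site 4) = 8 + 18 = 26
d(X, Site 5) = 3 + 13 = 16
The largest is to Site 2.

Site 2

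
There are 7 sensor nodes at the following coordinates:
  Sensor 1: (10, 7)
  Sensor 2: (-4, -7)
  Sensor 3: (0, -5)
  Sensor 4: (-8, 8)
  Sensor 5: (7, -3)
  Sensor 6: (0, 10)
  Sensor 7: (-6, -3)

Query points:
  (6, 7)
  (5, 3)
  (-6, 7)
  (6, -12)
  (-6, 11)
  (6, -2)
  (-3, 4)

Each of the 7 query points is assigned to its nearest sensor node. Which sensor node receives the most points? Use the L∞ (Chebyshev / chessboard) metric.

(6, 7) — d to each: Sensor 1:4, Sensor 2:14, Sensor 3:12, Sensor 4:14, Sensor 5:10, Sensor 6:6, Sensor 7:12 → nearest is Sensor 1
(5, 3) — d to each: Sensor 1:5, Sensor 2:10, Sensor 3:8, Sensor 4:13, Sensor 5:6, Sensor 6:7, Sensor 7:11 → nearest is Sensor 1
(-6, 7) — d to each: Sensor 1:16, Sensor 2:14, Sensor 3:12, Sensor 4:2, Sensor 5:13, Sensor 6:6, Sensor 7:10 → nearest is Sensor 4
(6, -12) — d to each: Sensor 1:19, Sensor 2:10, Sensor 3:7, Sensor 4:20, Sensor 5:9, Sensor 6:22, Sensor 7:12 → nearest is Sensor 3
(-6, 11) — d to each: Sensor 1:16, Sensor 2:18, Sensor 3:16, Sensor 4:3, Sensor 5:14, Sensor 6:6, Sensor 7:14 → nearest is Sensor 4
(6, -2) — d to each: Sensor 1:9, Sensor 2:10, Sensor 3:6, Sensor 4:14, Sensor 5:1, Sensor 6:12, Sensor 7:12 → nearest is Sensor 5
(-3, 4) — d to each: Sensor 1:13, Sensor 2:11, Sensor 3:9, Sensor 4:5, Sensor 5:10, Sensor 6:6, Sensor 7:7 → nearest is Sensor 4
Tally — Sensor 1:2, Sensor 3:1, Sensor 4:3, Sensor 5:1. Sensor 4 captures the most (3).

Sensor 4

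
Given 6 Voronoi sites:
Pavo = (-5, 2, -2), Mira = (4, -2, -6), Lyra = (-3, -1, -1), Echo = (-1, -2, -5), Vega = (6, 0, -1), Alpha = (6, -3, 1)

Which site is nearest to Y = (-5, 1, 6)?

Lyra

Since √ is increasing, it suffices to compare squared distances:
d²(Y, Pavo) = 0 + 1 + 64 = 65
d²(Y, Mira) = 81 + 9 + 144 = 234
d²(Y, Lyra) = 4 + 4 + 49 = 57
d²(Y, Echo) = 16 + 9 + 121 = 146
d²(Y, Vega) = 121 + 1 + 49 = 171
d²(Y, Alpha) = 121 + 16 + 25 = 162
The smallest is to Lyra, so Y lies in the Voronoi region of Lyra.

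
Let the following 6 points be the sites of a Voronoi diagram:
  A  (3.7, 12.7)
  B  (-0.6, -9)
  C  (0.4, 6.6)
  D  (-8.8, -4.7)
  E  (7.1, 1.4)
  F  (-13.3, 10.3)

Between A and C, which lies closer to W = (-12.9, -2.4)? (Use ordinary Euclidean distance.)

C

Compare squared distances:
|WA|² = (-12.9−3.7)² + (-2.4−12.7)² = 275.56 + 228.01 = 503.57
|WC|² = (-12.9−0.4)² + (-2.4−6.6)² = 176.89 + 81 = 257.89
503.57 > 257.89, so C is closer.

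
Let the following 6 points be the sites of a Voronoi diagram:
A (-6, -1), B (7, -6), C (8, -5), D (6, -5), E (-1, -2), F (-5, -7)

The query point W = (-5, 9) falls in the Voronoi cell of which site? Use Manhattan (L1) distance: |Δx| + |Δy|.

d(W,A) = |-5−(-6)| + |9−(-1)| = 1 + 10 = 11
d(W,B) = |-5−7| + |9−(-6)| = 12 + 15 = 27
d(W,C) = |-5−8| + |9−(-5)| = 13 + 14 = 27
d(W,D) = |-5−6| + |9−(-5)| = 11 + 14 = 25
d(W,E) = |-5−(-1)| + |9−(-2)| = 4 + 11 = 15
d(W,F) = |-5−(-5)| + |9−(-7)| = 0 + 16 = 16
Minimum is at A.

A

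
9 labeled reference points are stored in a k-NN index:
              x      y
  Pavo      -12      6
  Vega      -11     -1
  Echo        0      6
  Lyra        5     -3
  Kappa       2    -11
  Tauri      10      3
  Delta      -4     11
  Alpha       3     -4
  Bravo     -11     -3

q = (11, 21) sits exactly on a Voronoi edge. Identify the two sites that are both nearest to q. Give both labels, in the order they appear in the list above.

Squared distances from q to each site:
d²(q, Pavo) = 529 + 225 = 754
d²(q, Vega) = 484 + 484 = 968
d²(q, Echo) = 121 + 225 = 346
d²(q, Lyra) = 36 + 576 = 612
d²(q, Kappa) = 81 + 1024 = 1105
d²(q, Tauri) = 1 + 324 = 325
d²(q, Delta) = 225 + 100 = 325
d²(q, Alpha) = 64 + 625 = 689
d²(q, Bravo) = 484 + 576 = 1060
q is equidistant from Tauri and Delta (both at squared distance 325), and every other site is strictly farther — so q lies on the Tauri–Delta Voronoi edge.

Tauri and Delta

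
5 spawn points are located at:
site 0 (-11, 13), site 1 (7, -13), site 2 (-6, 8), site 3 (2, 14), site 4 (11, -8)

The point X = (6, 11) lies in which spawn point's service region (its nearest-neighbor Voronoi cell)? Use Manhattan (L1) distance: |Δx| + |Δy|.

site 3

d(X, site 0) = |6−(-11)| + |11−13| = 17 + 2 = 19
d(X, site 1) = |6−7| + |11−(-13)| = 1 + 24 = 25
d(X, site 2) = |6−(-6)| + |11−8| = 12 + 3 = 15
d(X, site 3) = |6−2| + |11−14| = 4 + 3 = 7
d(X, site 4) = |6−11| + |11−(-8)| = 5 + 19 = 24
The smallest is to site 3, so X lies in the Voronoi region of site 3.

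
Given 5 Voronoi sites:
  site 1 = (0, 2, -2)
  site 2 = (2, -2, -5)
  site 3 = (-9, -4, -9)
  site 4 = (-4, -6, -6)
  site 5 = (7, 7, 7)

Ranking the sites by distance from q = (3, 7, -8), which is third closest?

Since √ is increasing, it suffices to compare squared distances:
d²(q, site 1) = (3−0)² + (7−2)² + (-8−(-2))² = 9 + 25 + 36 = 70
d²(q, site 2) = (3−2)² + (7−(-2))² + (-8−(-5))² = 1 + 81 + 9 = 91
d²(q, site 3) = (3−(-9))² + (7−(-4))² + (-8−(-9))² = 144 + 121 + 1 = 266
d²(q, site 4) = (3−(-4))² + (7−(-6))² + (-8−(-6))² = 49 + 169 + 4 = 222
d²(q, site 5) = (3−7)² + (7−7)² + (-8−7)² = 16 + 0 + 225 = 241
Sorted ascending: site 1, site 2, site 4, site 5, … — the third-nearest is site 4.

site 4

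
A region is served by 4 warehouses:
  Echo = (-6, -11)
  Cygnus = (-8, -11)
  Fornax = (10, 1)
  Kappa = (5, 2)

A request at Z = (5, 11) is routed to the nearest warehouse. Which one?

Kappa

Since √ is increasing, it suffices to compare squared distances:
d²(Z, Echo) = (5−(-6))² + (11−(-11))² = 121 + 484 = 605
d²(Z, Cygnus) = (5−(-8))² + (11−(-11))² = 169 + 484 = 653
d²(Z, Fornax) = (5−10)² + (11−1)² = 25 + 100 = 125
d²(Z, Kappa) = (5−5)² + (11−2)² = 0 + 81 = 81
Minimum is at Kappa.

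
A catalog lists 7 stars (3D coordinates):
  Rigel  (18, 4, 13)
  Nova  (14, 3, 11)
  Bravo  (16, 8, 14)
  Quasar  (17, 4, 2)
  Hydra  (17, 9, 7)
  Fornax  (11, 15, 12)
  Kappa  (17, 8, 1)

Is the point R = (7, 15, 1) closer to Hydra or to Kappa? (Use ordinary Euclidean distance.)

Compare squared distances:
d²(R, Hydra) = (7−17)² + (15−9)² + (1−7)² = 100 + 36 + 36 = 172
d²(R, Kappa) = (7−17)² + (15−8)² + (1−1)² = 100 + 49 + 0 = 149
172 > 149, so Kappa is closer.

Kappa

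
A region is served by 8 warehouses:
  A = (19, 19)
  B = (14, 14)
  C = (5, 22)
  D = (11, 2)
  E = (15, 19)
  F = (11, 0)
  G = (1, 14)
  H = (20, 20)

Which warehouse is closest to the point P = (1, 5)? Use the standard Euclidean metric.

Since √ is increasing, it suffices to compare squared distances:
|PA|² = (1−19)² + (5−19)² = 324 + 196 = 520
|PB|² = (1−14)² + (5−14)² = 169 + 81 = 250
|PC|² = (1−5)² + (5−22)² = 16 + 289 = 305
|PD|² = (1−11)² + (5−2)² = 100 + 9 = 109
|PE|² = (1−15)² + (5−19)² = 196 + 196 = 392
|PF|² = (1−11)² + (5−0)² = 100 + 25 = 125
|PG|² = (1−1)² + (5−14)² = 0 + 81 = 81
|PH|² = (1−20)² + (5−20)² = 361 + 225 = 586
Minimum is at G.

G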